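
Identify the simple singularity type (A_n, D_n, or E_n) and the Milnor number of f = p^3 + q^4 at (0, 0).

The Hessian of f at 0 is [[0, 0], [0, 0]] with rank 0, so corank 2. A Groebner basis of the Jacobian ideal J(f) in C{p,q} is {q^3, p^2}; counting standard monomials gives mu = 6. Corank 2; j^3 = p^3 is a perfect cube, so E-series; the 4-jet and mu = 6 give E_6.

Type E_6, Milnor number mu = 6.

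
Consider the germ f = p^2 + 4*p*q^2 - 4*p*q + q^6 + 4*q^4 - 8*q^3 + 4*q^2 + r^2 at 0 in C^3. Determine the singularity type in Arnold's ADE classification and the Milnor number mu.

Type A_{5}, Milnor number mu = 5.

The Hessian of f at 0 has rank 2. Corank 1: A-series; mu = 5 gives A_5.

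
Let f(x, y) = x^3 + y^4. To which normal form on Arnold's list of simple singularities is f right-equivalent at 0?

E6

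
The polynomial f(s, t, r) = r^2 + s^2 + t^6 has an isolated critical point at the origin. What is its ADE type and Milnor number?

The Hessian of f at 0 is [[2, 0, 0], [0, 0, 0], [0, 0, 2]] with rank 2, so corank 1. A Groebner basis of the Jacobian ideal J(f) in C{s,t,r} is {t^5, s, r}; counting standard monomials gives mu = 5. Corank 1: A-series; mu = 5 gives A_5.

Type A_{5}, Milnor number mu = 5.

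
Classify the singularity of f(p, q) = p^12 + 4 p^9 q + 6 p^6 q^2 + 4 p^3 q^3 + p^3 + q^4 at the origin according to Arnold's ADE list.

E_{6}

The Hessian of f at 0 is [[0, 0], [0, 0]] with rank 0, so corank 2. A Groebner basis of the Jacobian ideal J(f) in C{p,q} is {q^3, p^2}; counting standard monomials gives mu = 6. Corank 2; j^3 = p^3 is a perfect cube, so E-series; the 4-jet and mu = 6 give E_6.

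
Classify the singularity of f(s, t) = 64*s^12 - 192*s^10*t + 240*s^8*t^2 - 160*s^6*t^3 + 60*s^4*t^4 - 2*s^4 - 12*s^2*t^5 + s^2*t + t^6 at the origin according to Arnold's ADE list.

D7

The Hessian of f at 0 is [[0, 0], [0, 0]] with rank 0, so corank 2. A Groebner basis of the Jacobian ideal J(f) in C{s,t} is {s^2/6 + t^5, s^3, s*t}; counting standard monomials gives mu = 7. Corank 2; j^3 = s^2*t has shape L^2 M (L != M), so D-series; mu = 7 gives D_7.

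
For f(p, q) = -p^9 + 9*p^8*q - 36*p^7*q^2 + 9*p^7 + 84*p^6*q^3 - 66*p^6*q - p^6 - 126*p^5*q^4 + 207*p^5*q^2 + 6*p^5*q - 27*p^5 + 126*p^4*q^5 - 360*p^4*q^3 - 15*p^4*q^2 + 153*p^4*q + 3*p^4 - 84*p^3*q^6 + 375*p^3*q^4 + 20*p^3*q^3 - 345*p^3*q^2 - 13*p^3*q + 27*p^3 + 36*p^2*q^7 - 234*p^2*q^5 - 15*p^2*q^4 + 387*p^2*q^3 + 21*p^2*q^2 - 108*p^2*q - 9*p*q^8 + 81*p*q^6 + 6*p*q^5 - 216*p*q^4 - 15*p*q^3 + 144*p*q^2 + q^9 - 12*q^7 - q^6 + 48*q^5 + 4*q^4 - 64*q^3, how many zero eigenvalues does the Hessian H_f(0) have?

2

Hessian at 0 has rank 0.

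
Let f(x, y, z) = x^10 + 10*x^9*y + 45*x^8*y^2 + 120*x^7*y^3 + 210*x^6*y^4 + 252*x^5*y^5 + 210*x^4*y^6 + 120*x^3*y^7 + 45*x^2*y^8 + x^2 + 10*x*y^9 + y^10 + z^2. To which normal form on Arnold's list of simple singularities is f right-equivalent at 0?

A_{9}

The Hessian of f at 0 is [[2, 0, 0], [0, 0, 0], [0, 0, 2]] with rank 2, so corank 1. A Groebner basis of the Jacobian ideal J(f) in C{x,y,z} is {y^9, x, z}; counting standard monomials gives mu = 9. Corank 1: A-series; mu = 9 gives A_9.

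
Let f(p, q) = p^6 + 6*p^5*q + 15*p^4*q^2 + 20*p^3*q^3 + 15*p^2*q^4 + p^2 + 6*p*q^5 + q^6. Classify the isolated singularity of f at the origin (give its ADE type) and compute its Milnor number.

The Hessian of f at 0 has rank 1. Corank 1: A-series; mu = 5 gives A_5.

Type A_5, Milnor number mu = 5.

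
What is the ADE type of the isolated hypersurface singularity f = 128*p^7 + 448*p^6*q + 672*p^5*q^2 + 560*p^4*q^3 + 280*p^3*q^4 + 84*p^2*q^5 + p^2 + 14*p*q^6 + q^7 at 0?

A6

The Hessian of f at 0 is [[2, 0], [0, 0]] with rank 1, so corank 1. A Groebner basis of the Jacobian ideal J(f) in C{p,q} is {q^6, p}; counting standard monomials gives mu = 6. Corank 1: A-series; mu = 6 gives A_6.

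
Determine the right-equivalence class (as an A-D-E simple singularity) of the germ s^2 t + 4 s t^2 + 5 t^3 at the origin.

D_{4}

The Hessian of f at 0 has rank 0. Corank 2; j^3 = t*(s^2 + 4*s*t + 5*t^2) splits into three distinct lines over C (the quadratic factor has nonzero discriminant), so D_4.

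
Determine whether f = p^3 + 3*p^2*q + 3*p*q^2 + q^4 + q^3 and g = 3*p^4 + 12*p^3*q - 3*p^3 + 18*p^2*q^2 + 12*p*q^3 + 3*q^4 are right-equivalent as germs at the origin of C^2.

Yes.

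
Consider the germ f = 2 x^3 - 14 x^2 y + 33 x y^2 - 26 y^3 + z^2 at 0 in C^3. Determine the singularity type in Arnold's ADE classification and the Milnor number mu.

The Hessian of f at 0 has rank 1. Corank 2; j^3 = (x - 2*y)*(2*x^2 - 10*x*y + 13*y^2) splits into three distinct lines over C (the quadratic factor has nonzero discriminant), so D_4.

Type D_4, Milnor number mu = 4.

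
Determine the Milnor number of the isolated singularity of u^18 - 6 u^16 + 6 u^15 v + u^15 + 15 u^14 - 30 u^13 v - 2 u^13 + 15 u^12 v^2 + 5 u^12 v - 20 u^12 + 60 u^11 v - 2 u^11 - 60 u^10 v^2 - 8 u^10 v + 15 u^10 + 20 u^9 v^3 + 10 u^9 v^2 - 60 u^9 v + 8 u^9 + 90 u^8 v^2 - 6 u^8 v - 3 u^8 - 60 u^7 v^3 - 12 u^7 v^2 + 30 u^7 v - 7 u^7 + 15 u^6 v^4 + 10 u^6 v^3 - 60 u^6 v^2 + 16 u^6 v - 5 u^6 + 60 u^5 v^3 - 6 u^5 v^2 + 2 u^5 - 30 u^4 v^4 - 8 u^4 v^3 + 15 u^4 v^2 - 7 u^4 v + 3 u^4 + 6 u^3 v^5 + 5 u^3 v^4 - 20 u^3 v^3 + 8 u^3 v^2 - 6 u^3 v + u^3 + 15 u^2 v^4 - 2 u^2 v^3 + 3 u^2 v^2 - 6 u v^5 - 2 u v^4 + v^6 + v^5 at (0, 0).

8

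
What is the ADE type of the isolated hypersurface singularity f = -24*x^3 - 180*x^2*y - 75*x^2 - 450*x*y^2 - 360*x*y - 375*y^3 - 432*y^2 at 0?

The Hessian of f at 0 is [[-150, -360], [-360, -864]] with rank 1, so corank 1. A Groebner basis of the Jacobian ideal J(f) in C{x,y} is {y^2, x + 12*y/5}; counting standard monomials gives mu = 2. Corank 1: A-series; mu = 2 gives A_2.

A_2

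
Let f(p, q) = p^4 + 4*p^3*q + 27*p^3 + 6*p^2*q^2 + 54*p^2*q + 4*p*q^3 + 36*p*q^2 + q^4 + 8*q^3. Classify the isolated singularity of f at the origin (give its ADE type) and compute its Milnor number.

Type E_{6}, Milnor number mu = 6.

The Hessian of f at 0 is [[0, 0], [0, 0]] with rank 0, so corank 2. A Groebner basis of the Jacobian ideal J(f) in C{p,q} is {q^4, p*q^2 + 7*q^3/9, p^2 + 4*p*q/3 + 4*q^2/9}; counting standard monomials gives mu = 6. Corank 2; j^3 = (3*p + 2*q)^3 is a perfect cube, so E-series; the 4-jet and mu = 6 give E_6.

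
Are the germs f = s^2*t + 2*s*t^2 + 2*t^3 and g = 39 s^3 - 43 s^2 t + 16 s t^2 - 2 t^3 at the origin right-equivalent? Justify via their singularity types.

Yes.

The Hessian of f at 0 is [[0, 0], [0, 0]] with rank 0, so corank 2. A Groebner basis of the Jacobian ideal J(f) in C{s,t} is {t^3, s^2 + 2*t^2, s*t + t^2}; counting standard monomials gives mu = 4. Corank 2; j^3 = t*(s^2 + 2*s*t + 2*t^2) splits into three distinct lines over C (the quadratic factor has nonzero discriminant), so D_4. The Hessian of g at 0 is [[0, 0], [0, 0]] with rank 0, so corank 2. A Groebner basis of the Jacobian ideal J(g) in C{s,t} is {t^3, s^2 - 2*t^2/23, s*t - 7*t^2/23}; counting standard monomials gives mu = 4. Corank 2; j^3 = (3*s - t)*(13*s^2 - 10*s*t + 2*t^2) splits into three distinct lines over C (the quadratic factor has nonzero discriminant), so D_4. Both have type D_4, hence right-equivalent.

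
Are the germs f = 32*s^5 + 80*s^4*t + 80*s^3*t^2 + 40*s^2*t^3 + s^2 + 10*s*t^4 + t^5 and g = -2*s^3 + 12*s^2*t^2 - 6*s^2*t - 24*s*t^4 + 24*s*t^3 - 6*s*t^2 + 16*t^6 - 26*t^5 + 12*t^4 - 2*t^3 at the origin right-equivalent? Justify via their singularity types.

The Hessian of f at 0 has rank 1. Corank 1: A-series; mu = 4 gives A_4. The Hessian of g at 0 has rank 0. Corank 2; j^3 = -2*(s + t)^3 is a perfect cube, so E-series; the 5-jet and mu = 8 give E_8. f is A_4 but g is E_8, hence not right-equivalent.

No.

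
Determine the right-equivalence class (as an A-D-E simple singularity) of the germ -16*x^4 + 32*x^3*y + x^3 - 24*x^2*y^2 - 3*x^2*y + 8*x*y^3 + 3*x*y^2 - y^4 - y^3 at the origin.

The Hessian of f at 0 has rank 0. Corank 2; j^3 = (x - y)^3 is a perfect cube, so E-series; the 4-jet and mu = 6 give E_6.

E_6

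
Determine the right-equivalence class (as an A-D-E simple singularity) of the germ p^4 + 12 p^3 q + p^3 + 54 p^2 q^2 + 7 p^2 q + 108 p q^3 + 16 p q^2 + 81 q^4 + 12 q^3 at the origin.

The Hessian of f at 0 is [[0, 0], [0, 0]] with rank 0, so corank 2. A Groebner basis of the Jacobian ideal J(f) in C{p,q} is {p*q^2 + p*q/2 + q^2, -p*q/4 + q^3 - q^2/2, p^2 + 5*p*q + 6*q^2}; counting standard monomials gives mu = 5. Corank 2; j^3 = (p + 2*q)^2*(p + 3*q) has shape L^2 M (L != M), so D-series; mu = 5 gives D_5.

D5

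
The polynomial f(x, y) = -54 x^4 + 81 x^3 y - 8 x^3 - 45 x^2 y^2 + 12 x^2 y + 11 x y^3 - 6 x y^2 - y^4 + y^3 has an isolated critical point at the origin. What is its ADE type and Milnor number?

Type E_7, Milnor number mu = 7.

The Hessian of f at 0 has rank 0. Corank 2; j^3 = -(2*x - y)^3 is a perfect cube, so E-series; the 4-jet and mu = 7 give E_7.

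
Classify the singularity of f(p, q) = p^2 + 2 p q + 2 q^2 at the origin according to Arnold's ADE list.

A_{1}

The Hessian of f at 0 is [[2, 2], [2, 4]] with rank 2, so corank 0. A Groebner basis of the Jacobian ideal J(f) in C{p,q} is {p, q}; counting standard monomials gives mu = 1. Corank 0: nondegenerate Morse point, so A_1.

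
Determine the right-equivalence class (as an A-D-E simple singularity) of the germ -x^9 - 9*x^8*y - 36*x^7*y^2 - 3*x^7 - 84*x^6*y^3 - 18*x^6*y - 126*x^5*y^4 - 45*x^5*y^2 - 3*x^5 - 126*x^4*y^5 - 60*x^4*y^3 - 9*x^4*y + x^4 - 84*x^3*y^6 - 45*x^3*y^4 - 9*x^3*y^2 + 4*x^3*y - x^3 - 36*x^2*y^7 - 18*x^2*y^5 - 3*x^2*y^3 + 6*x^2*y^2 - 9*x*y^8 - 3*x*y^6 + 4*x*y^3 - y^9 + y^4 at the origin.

E_6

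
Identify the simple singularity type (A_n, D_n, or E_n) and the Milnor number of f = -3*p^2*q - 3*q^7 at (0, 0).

The Hessian of f at 0 has rank 0. Corank 2; j^3 = -3*p^2*q has shape L^2 M (L != M), so D-series; mu = 8 gives D_8.

Type D_8, Milnor number mu = 8.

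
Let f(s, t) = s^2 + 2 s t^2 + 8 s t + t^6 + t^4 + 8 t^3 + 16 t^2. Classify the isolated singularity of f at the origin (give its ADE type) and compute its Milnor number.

Type A_{5}, Milnor number mu = 5.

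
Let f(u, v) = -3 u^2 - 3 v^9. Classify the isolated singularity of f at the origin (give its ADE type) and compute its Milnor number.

Type A_8, Milnor number mu = 8.

The Hessian of f at 0 has rank 1. Corank 1: A-series; mu = 8 gives A_8.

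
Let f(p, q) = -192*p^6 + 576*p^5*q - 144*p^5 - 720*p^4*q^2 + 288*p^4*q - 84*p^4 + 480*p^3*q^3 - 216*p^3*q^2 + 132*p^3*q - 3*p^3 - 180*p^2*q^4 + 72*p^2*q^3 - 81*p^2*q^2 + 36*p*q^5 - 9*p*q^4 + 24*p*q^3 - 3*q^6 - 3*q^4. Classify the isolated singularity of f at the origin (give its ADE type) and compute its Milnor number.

The Hessian of f at 0 has rank 0. Corank 2; j^3 = -3*p^3 is a perfect cube, so E-series; the 4-jet and mu = 6 give E_6.

Type E_{6}, Milnor number mu = 6.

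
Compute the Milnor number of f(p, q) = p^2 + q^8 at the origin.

The Hessian of f at 0 has rank 1. Corank 1: A-series; mu = 7 gives A_7.

7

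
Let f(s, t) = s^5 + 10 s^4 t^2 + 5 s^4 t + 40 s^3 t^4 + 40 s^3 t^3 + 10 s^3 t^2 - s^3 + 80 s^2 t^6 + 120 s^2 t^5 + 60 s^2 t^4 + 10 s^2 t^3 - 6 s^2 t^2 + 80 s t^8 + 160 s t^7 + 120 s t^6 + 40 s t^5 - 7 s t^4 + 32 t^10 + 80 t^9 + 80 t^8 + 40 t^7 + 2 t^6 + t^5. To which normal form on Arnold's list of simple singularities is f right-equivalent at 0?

The Hessian of f at 0 has rank 0. Corank 2; j^3 = -s^3 is a perfect cube, so E-series; the 5-jet and mu = 8 give E_8.

E_8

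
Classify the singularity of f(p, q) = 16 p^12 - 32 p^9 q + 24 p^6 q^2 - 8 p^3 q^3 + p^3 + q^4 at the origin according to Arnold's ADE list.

E6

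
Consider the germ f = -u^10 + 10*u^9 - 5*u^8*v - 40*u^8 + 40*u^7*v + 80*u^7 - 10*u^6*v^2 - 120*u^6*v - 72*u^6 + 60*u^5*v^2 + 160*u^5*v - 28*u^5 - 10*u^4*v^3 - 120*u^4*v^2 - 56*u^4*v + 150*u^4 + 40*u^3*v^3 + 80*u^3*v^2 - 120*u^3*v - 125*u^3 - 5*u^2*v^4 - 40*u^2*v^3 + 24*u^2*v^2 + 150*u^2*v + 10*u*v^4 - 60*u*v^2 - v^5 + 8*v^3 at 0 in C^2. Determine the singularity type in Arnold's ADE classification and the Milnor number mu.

The Hessian of f at 0 is [[0, 0], [0, 0]] with rank 0, so corank 2. A Groebner basis of the Jacobian ideal J(f) in C{u,v} is {53125*u^2/384 + u*v^3 - 425*u*v^2/24 - 10625*u*v/96 + 85*v^3/12 + 2125*v^2/96, 15625*u^2/48 - 125*u*v^2/3 - 3125*u*v/12 + v^4 + 50*v^3/3 + 625*v^2/12, u^3 + 5*u^2/4 - 16*u*v^2/25 - u*v + 24*v^3/125 + v^2/5, u^2*v + 25*u^2/24 - 14*u*v^2/15 - 5*u*v/6 + 16*v^3/75 + v^2/6}; counting standard monomials gives mu = 8. Corank 2; j^3 = -(5*u - 2*v)^3 is a perfect cube, so E-series; the 5-jet and mu = 8 give E_8.

Type E_{8}, Milnor number mu = 8.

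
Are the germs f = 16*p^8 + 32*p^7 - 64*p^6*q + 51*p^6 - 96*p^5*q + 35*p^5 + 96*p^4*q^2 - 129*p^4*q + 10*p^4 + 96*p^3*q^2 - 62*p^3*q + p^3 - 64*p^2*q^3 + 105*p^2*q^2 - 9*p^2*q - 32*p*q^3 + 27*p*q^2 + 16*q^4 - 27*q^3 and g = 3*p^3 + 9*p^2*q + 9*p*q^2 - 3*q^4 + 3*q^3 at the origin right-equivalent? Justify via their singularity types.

The Hessian of f at 0 has rank 0. Corank 2; j^3 = (p - 3*q)^3 is a perfect cube, so E-series; the 4-jet and mu = 6 give E_6. The Hessian of g at 0 has rank 0. Corank 2; j^3 = 3*(p + q)^3 is a perfect cube, so E-series; the 4-jet and mu = 6 give E_6. Both have type E_6, hence right-equivalent.

Yes.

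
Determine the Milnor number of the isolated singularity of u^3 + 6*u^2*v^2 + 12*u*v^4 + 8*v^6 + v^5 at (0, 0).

8

The Hessian of f at 0 has rank 0. Corank 2; j^3 = u^3 is a perfect cube, so E-series; the 5-jet and mu = 8 give E_8.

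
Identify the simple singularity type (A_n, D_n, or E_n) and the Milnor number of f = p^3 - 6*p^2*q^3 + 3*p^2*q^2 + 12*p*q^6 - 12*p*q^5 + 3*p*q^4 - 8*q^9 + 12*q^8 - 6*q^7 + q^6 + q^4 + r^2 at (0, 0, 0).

Type E6, Milnor number mu = 6.

The Hessian of f at 0 has rank 1. Corank 2; j^3 = p^3 is a perfect cube, so E-series; the 4-jet and mu = 6 give E_6.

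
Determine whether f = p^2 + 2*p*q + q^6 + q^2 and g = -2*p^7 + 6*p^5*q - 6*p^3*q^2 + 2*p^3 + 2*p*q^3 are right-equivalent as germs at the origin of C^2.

No.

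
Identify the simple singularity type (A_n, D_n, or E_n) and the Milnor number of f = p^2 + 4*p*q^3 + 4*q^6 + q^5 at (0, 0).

Type A_{4}, Milnor number mu = 4.

The Hessian of f at 0 is [[2, 0], [0, 0]] with rank 1, so corank 1. A Groebner basis of the Jacobian ideal J(f) in C{p,q} is {p/2 + q^3, p^2, p*q}; counting standard monomials gives mu = 4. Corank 1: A-series; mu = 4 gives A_4.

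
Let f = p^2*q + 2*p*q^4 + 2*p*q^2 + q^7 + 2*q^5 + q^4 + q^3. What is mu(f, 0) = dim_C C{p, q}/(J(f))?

The Hessian of f at 0 has rank 0. Corank 2; j^3 = q*(p + q)^2 has shape L^2 M (L != M), so D-series; mu = 5 gives D_5.

5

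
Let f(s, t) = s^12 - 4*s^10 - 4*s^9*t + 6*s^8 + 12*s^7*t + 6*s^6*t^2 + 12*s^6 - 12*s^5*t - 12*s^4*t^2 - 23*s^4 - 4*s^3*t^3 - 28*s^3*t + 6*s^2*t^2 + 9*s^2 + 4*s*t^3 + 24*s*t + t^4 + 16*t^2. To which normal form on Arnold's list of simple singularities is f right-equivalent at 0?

A_{3}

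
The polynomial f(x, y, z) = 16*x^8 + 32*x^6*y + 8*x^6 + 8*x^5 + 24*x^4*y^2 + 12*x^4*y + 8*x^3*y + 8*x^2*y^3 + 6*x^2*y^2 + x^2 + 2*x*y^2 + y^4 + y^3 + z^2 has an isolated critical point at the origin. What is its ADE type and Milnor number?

Type A_{2}, Milnor number mu = 2.

The Hessian of f at 0 has rank 2. Corank 1: A-series; mu = 2 gives A_2.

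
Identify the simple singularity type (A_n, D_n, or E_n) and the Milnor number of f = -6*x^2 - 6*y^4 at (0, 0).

Type A_3, Milnor number mu = 3.

The Hessian of f at 0 has rank 1. Corank 1: A-series; mu = 3 gives A_3.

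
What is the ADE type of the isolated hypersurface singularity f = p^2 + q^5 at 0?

The Hessian of f at 0 is [[2, 0], [0, 0]] with rank 1, so corank 1. A Groebner basis of the Jacobian ideal J(f) in C{p,q} is {q^4, p}; counting standard monomials gives mu = 4. Corank 1: A-series; mu = 4 gives A_4.

A4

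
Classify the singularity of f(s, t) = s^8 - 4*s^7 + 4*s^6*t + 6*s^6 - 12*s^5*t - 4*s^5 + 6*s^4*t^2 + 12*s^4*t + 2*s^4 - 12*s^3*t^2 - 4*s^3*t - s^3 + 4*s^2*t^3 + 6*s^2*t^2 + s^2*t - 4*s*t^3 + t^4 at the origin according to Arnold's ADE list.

D5

The Hessian of f at 0 is [[0, 0], [0, 0]] with rank 0, so corank 2. A Groebner basis of the Jacobian ideal J(f) in C{s,t} is {s*t^2, s*t/4 + t^3, s^2 - s*t}; counting standard monomials gives mu = 5. Corank 2; j^3 = -s^2*(s - t) has shape L^2 M (L != M), so D-series; mu = 5 gives D_5.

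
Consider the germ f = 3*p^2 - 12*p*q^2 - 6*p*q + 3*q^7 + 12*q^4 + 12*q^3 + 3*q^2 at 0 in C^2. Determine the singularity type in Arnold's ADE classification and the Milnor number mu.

Type A6, Milnor number mu = 6.

The Hessian of f at 0 is [[6, -6], [-6, 6]] with rank 1, so corank 1. A Groebner basis of the Jacobian ideal J(f) in C{p,q} is {p^3 - 3*p^2*q + 3*p^2/2 - 2*p*q + p/4 - q/4, -p/2 + q^2 + q/2}; counting standard monomials gives mu = 6. Corank 1: A-series; mu = 6 gives A_6.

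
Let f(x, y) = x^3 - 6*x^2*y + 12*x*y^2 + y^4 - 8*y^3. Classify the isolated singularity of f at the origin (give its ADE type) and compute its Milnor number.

The Hessian of f at 0 has rank 0. Corank 2; j^3 = (x - 2*y)^3 is a perfect cube, so E-series; the 4-jet and mu = 6 give E_6.

Type E6, Milnor number mu = 6.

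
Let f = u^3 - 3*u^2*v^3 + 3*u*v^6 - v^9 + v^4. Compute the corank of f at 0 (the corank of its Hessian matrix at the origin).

2

Hessian at 0 has rank 0.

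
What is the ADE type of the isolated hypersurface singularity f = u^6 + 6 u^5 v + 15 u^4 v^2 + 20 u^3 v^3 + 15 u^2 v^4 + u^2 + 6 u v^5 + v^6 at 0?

A_5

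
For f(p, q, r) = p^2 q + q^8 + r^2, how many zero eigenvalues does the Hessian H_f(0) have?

Hessian at 0 has rank 1.

2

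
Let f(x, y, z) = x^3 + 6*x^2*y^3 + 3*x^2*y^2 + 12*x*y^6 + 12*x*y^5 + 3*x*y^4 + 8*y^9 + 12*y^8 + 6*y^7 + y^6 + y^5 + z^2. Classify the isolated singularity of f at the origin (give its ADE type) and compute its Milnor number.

Type E_{8}, Milnor number mu = 8.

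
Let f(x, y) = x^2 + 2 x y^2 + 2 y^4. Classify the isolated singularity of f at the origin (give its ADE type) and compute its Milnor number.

The Hessian of f at 0 is [[2, 0], [0, 0]] with rank 1, so corank 1. A Groebner basis of the Jacobian ideal J(f) in C{x,y} is {x^2, x*y, x + y^2}; counting standard monomials gives mu = 3. Corank 1: A-series; mu = 3 gives A_3.

Type A_{3}, Milnor number mu = 3.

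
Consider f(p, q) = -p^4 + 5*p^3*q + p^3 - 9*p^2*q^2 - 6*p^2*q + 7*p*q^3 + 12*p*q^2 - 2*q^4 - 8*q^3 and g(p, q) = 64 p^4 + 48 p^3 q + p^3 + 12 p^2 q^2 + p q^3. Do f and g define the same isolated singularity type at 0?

Yes.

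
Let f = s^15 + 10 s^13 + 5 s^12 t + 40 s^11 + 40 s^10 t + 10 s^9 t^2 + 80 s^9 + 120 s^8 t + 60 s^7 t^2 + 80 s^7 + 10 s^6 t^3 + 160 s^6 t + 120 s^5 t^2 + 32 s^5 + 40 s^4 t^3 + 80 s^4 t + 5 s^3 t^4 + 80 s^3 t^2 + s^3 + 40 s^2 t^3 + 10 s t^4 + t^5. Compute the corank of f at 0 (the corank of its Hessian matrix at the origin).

The Hessian at 0 is [[0, 0], [0, 0]] of rank 0; hence corank 2.

2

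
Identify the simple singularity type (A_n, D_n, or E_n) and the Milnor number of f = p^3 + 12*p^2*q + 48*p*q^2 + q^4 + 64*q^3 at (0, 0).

Type E6, Milnor number mu = 6.

The Hessian of f at 0 has rank 0. Corank 2; j^3 = (p + 4*q)^3 is a perfect cube, so E-series; the 4-jet and mu = 6 give E_6.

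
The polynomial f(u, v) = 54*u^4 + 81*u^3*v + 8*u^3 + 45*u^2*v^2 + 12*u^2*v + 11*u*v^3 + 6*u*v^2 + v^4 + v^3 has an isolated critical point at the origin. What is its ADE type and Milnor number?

Type E7, Milnor number mu = 7.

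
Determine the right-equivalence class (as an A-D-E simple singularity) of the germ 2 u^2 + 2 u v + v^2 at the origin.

A_1

The Hessian of f at 0 is [[4, 2], [2, 2]] with rank 2, so corank 0. A Groebner basis of the Jacobian ideal J(f) in C{u,v} is {u, v}; counting standard monomials gives mu = 1. Corank 0: nondegenerate Morse point, so A_1.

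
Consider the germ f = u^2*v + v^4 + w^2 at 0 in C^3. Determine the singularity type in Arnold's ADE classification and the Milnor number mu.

The Hessian of f at 0 is [[0, 0, 0], [0, 0, 0], [0, 0, 2]] with rank 1, so corank 2. A Groebner basis of the Jacobian ideal J(f) in C{u,v,w} is {u^3, u^2/4 + v^3, u*v, w}; counting standard monomials gives mu = 5. Corank 2; j^3 = u^2*v has shape L^2 M (L != M), so D-series; mu = 5 gives D_5.

Type D5, Milnor number mu = 5.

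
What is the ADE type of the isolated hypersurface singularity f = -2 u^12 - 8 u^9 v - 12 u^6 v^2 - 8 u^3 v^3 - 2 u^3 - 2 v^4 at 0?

E_6

The Hessian of f at 0 is [[0, 0], [0, 0]] with rank 0, so corank 2. A Groebner basis of the Jacobian ideal J(f) in C{u,v} is {v^3, u^2}; counting standard monomials gives mu = 6. Corank 2; j^3 = -2*u^3 is a perfect cube, so E-series; the 4-jet and mu = 6 give E_6.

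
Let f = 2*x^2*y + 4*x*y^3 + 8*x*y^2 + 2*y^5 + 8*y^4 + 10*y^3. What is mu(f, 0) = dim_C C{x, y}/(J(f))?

4

The Hessian of f at 0 has rank 0. Corank 2; j^3 = 2*y*(x^2 + 4*x*y + 5*y^2) splits into three distinct lines over C (the quadratic factor has nonzero discriminant), so D_4.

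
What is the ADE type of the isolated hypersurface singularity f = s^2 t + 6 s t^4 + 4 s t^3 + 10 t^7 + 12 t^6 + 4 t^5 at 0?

The Hessian of f at 0 is [[0, 0], [0, 0]] with rank 0, so corank 2. A Groebner basis of the Jacobian ideal J(f) in C{s,t} is {3*s^2/2 + s*t^3 + 16*s*t^2/3 - 14*s*t/9 - 28*t^3/9, s*t/3 + t^4 + 2*t^3/3, s^3 + 4*s^2 + 16*s*t^2 - 16*s*t/3 - 32*t^3/3, s^2*t - 6*s^2 - 68*s*t^2/3 + 64*s*t/9 + 128*t^3/9}; counting standard monomials gives mu = 8. Corank 2; j^3 = s^2*t has shape L^2 M (L != M), so D-series; mu = 8 gives D_8.

D8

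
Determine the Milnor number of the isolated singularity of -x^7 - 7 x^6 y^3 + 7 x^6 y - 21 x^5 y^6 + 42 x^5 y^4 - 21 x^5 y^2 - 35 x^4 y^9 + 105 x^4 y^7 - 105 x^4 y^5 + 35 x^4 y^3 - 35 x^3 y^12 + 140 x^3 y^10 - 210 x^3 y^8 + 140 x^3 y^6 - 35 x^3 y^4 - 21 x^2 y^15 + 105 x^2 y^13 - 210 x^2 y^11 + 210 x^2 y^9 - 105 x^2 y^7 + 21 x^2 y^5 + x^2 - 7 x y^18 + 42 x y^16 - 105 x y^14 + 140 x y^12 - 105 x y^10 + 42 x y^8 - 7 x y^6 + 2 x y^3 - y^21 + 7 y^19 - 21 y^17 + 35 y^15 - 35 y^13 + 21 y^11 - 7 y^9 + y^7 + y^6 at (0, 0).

6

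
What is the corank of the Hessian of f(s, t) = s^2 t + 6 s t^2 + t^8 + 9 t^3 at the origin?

Hessian at 0 has rank 0.

2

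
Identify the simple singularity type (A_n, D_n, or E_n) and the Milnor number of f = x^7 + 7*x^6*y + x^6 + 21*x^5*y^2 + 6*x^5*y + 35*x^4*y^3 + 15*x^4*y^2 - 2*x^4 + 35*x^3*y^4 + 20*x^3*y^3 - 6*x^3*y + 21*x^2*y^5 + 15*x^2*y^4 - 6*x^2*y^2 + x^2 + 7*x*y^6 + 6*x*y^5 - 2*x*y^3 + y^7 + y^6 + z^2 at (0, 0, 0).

Type A_{6}, Milnor number mu = 6.

The Hessian of f at 0 has rank 2. Corank 1: A-series; mu = 6 gives A_6.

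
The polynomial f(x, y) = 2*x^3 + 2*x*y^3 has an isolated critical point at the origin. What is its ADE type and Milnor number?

The Hessian of f at 0 is [[0, 0], [0, 0]] with rank 0, so corank 2. A Groebner basis of the Jacobian ideal J(f) in C{x,y} is {x^3, x*y^2, 3*x^2 + y^3}; counting standard monomials gives mu = 7. Corank 2; j^3 = 2*x^3 is a perfect cube, so E-series; the 4-jet and mu = 7 give E_7.

Type E_{7}, Milnor number mu = 7.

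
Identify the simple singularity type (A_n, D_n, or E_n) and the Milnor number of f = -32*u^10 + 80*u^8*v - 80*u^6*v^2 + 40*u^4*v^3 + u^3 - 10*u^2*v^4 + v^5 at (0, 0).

Type E_{8}, Milnor number mu = 8.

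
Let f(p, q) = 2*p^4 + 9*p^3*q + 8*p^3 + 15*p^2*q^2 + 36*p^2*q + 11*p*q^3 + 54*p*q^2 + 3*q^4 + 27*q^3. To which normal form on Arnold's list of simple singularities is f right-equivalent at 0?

The Hessian of f at 0 is [[0, 0], [0, 0]] with rank 0, so corank 2. A Groebner basis of the Jacobian ideal J(f) in C{p,q} is {768*p^2 + 2304*p*q + q^4 - 8*q^3 + 1728*q^2, p^3 + 180*p^2 + 540*p*q + 3*q^3/2 + 405*q^2, p^2*q - 88*p^2 - 264*p*q - 4*q^3/3 - 198*q^2, 32*p^2 + p*q^2 + 96*p*q + 7*q^3/6 + 72*q^2}; counting standard monomials gives mu = 7. Corank 2; j^3 = (2*p + 3*q)^3 is a perfect cube, so E-series; the 4-jet and mu = 7 give E_7.

E7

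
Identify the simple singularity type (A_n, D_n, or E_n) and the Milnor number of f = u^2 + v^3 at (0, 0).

Type A_2, Milnor number mu = 2.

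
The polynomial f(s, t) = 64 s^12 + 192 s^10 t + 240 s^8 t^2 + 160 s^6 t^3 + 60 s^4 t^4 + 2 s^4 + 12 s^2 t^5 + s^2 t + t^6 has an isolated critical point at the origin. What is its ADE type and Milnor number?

Type D7, Milnor number mu = 7.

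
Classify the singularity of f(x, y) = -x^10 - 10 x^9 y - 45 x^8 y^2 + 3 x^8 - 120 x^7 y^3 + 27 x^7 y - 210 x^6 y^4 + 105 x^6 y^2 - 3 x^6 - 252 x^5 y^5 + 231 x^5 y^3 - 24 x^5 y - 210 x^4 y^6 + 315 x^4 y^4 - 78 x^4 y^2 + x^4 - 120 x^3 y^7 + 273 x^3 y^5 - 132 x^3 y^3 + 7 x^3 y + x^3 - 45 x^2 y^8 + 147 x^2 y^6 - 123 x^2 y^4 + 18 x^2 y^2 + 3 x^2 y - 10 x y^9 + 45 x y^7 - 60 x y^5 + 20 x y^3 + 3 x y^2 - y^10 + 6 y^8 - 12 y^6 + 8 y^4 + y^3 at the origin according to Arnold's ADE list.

The Hessian of f at 0 is [[0, 0], [0, 0]] with rank 0, so corank 2. A Groebner basis of the Jacobian ideal J(f) in C{x,y} is {3*x^2 + 6*x*y + y^4 + y^3 + 3*y^2, x^3 + 9*x^2 + 18*x*y + 4*y^3 + 9*y^2, x^2*y - 5*x^2 - 10*x*y - 8*y^3/3 - 5*y^2, 2*x^2 + x*y^2 + 4*x*y + 5*y^3/3 + 2*y^2}; counting standard monomials gives mu = 7. Corank 2; j^3 = (x + y)^3 is a perfect cube, so E-series; the 4-jet and mu = 7 give E_7.

E_{7}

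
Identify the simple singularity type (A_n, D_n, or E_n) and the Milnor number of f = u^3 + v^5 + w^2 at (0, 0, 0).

The Hessian of f at 0 is [[0, 0, 0], [0, 0, 0], [0, 0, 2]] with rank 1, so corank 2. A Groebner basis of the Jacobian ideal J(f) in C{u,v,w} is {v^4, u^2, w}; counting standard monomials gives mu = 8. Corank 2; j^3 = u^3 is a perfect cube, so E-series; the 5-jet and mu = 8 give E_8.

Type E_8, Milnor number mu = 8.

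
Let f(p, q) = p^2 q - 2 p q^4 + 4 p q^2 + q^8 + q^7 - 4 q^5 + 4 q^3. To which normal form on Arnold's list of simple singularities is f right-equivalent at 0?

D_9

The Hessian of f at 0 has rank 0. Corank 2; j^3 = q*(p + 2*q)^2 has shape L^2 M (L != M), so D-series; mu = 9 gives D_9.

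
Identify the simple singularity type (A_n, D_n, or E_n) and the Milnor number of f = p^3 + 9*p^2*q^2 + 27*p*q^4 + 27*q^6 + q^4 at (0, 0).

Type E_6, Milnor number mu = 6.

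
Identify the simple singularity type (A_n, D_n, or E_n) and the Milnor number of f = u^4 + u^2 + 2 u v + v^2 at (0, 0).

The Hessian of f at 0 has rank 1. Corank 1: A-series; mu = 3 gives A_3.

Type A_{3}, Milnor number mu = 3.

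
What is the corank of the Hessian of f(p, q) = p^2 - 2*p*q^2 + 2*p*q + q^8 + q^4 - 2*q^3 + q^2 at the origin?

Hessian at 0 has rank 1.

1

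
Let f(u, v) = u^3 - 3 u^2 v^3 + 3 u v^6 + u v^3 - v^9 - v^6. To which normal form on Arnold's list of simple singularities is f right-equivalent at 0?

The Hessian of f at 0 is [[0, 0], [0, 0]] with rank 0, so corank 2. A Groebner basis of the Jacobian ideal J(f) in C{u,v} is {u^3, u*v^2, 3*u^2 + v^3}; counting standard monomials gives mu = 7. Corank 2; j^3 = u^3 is a perfect cube, so E-series; the 4-jet and mu = 7 give E_7.

E_7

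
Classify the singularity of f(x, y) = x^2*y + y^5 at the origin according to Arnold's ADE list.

D_{6}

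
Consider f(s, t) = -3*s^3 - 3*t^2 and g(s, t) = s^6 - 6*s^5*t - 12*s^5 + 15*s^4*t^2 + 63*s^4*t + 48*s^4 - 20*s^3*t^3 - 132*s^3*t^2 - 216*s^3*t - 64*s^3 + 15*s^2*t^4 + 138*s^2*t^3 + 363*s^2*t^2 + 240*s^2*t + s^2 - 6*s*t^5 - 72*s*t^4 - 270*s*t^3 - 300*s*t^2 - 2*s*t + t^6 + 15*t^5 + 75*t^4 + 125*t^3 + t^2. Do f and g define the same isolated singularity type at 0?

Yes.

The Hessian of f at 0 is [[0, 0], [0, -6]] with rank 1, so corank 1. A Groebner basis of the Jacobian ideal J(f) in C{s,t} is {s^2, t}; counting standard monomials gives mu = 2. Corank 1: A-series; mu = 2 gives A_2. The Hessian of g at 0 is [[2, -2], [-2, 2]] with rank 1, so corank 1. A Groebner basis of the Jacobian ideal J(g) in C{s,t} is {t^2, s - t}; counting standard monomials gives mu = 2. Corank 1: A-series; mu = 2 gives A_2. Both have type A_2, hence right-equivalent.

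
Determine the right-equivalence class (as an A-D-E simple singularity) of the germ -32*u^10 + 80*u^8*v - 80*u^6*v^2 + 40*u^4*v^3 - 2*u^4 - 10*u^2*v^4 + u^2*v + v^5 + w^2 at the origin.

The Hessian of f at 0 has rank 1. Corank 2; j^3 = u^2*v has shape L^2 M (L != M), so D-series; mu = 6 gives D_6.

D_{6}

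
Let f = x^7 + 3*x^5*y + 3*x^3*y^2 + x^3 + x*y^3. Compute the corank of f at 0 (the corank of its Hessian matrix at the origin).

Hessian at 0 has rank 0.

2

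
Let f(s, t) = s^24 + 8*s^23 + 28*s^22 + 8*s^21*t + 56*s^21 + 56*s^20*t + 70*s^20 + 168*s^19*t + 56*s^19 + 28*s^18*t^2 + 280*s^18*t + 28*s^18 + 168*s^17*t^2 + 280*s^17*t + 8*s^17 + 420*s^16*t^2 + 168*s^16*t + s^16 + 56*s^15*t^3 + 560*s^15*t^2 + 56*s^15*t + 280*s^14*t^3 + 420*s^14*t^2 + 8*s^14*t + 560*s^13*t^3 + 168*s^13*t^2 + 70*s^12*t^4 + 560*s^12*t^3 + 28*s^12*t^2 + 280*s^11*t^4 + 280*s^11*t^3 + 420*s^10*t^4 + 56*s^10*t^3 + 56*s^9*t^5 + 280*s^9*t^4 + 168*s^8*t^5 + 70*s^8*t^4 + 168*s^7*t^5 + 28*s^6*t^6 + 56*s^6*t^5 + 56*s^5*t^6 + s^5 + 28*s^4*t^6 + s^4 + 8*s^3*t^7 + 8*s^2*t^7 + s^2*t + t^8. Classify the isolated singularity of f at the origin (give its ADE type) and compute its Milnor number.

Type D_{9}, Milnor number mu = 9.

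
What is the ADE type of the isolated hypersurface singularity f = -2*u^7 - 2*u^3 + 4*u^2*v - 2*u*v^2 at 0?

D_{8}

The Hessian of f at 0 is [[0, 0], [0, 0]] with rank 0, so corank 2. A Groebner basis of the Jacobian ideal J(f) in C{u,v} is {-u*v/7 + v^6 + v^2/7, u*v^2 - v^3, u^2 - u*v}; counting standard monomials gives mu = 8. Corank 2; j^3 = -2*u*(u - v)^2 has shape L^2 M (L != M), so D-series; mu = 8 gives D_8.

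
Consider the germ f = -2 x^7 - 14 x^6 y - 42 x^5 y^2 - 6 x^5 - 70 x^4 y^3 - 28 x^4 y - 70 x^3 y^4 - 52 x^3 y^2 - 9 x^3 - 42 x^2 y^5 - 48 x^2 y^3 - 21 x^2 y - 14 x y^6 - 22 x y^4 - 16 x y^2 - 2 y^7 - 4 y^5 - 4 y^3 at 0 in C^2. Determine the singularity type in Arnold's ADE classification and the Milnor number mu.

Type D_{8}, Milnor number mu = 8.

The Hessian of f at 0 has rank 0. Corank 2; j^3 = -(x + y)*(3*x + 2*y)^2 has shape L^2 M (L != M), so D-series; mu = 8 gives D_8.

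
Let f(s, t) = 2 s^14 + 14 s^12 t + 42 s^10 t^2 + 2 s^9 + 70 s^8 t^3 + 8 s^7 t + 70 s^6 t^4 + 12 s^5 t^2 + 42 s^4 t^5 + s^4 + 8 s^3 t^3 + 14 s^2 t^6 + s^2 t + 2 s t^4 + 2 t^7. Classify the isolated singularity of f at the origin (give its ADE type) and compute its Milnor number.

Type D_{8}, Milnor number mu = 8.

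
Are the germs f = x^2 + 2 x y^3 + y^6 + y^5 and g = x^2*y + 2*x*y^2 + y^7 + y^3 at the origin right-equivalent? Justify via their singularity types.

No.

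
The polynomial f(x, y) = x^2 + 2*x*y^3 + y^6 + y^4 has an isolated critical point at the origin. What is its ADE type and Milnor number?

Type A_3, Milnor number mu = 3.

The Hessian of f at 0 is [[2, 0], [0, 0]] with rank 1, so corank 1. A Groebner basis of the Jacobian ideal J(f) in C{x,y} is {y^3, x}; counting standard monomials gives mu = 3. Corank 1: A-series; mu = 3 gives A_3.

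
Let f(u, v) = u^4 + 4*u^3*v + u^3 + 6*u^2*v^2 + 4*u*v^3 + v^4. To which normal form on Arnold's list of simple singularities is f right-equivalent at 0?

E_{6}

The Hessian of f at 0 has rank 0. Corank 2; j^3 = u^3 is a perfect cube, so E-series; the 4-jet and mu = 6 give E_6.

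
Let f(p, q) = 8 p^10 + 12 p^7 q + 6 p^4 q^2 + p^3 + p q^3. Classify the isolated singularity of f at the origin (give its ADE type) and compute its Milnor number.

Type E_{7}, Milnor number mu = 7.

The Hessian of f at 0 is [[0, 0], [0, 0]] with rank 0, so corank 2. A Groebner basis of the Jacobian ideal J(f) in C{p,q} is {p^3, p*q^2, 3*p^2 + q^3}; counting standard monomials gives mu = 7. Corank 2; j^3 = p^3 is a perfect cube, so E-series; the 4-jet and mu = 7 give E_7.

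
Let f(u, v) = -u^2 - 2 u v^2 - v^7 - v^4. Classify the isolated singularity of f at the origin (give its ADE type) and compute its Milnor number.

The Hessian of f at 0 has rank 1. Corank 1: A-series; mu = 6 gives A_6.

Type A_6, Milnor number mu = 6.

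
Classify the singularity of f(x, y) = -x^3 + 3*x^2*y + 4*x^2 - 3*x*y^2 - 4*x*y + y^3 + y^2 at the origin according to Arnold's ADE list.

A2

The Hessian of f at 0 is [[8, -4], [-4, 2]] with rank 1, so corank 1. A Groebner basis of the Jacobian ideal J(f) in C{x,y} is {y^2, x - y/2}; counting standard monomials gives mu = 2. Corank 1: A-series; mu = 2 gives A_2.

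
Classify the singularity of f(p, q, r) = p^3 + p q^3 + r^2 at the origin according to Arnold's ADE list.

The Hessian of f at 0 has rank 1. Corank 2; j^3 = p^3 is a perfect cube, so E-series; the 4-jet and mu = 7 give E_7.

E7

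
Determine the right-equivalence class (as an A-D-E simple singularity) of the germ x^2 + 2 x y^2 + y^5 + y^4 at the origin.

A4

The Hessian of f at 0 has rank 1. Corank 1: A-series; mu = 4 gives A_4.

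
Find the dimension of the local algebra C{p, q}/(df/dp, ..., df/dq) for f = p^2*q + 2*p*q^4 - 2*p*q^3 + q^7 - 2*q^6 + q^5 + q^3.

The Hessian of f at 0 has rank 0. Corank 2; j^3 = q*(p^2 + q^2) splits into three distinct lines over C (the quadratic factor has nonzero discriminant), so D_4.

4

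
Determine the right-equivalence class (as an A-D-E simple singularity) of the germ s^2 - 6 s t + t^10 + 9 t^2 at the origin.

The Hessian of f at 0 is [[2, -6], [-6, 18]] with rank 1, so corank 1. A Groebner basis of the Jacobian ideal J(f) in C{s,t} is {t^9, s - 3*t}; counting standard monomials gives mu = 9. Corank 1: A-series; mu = 9 gives A_9.

A9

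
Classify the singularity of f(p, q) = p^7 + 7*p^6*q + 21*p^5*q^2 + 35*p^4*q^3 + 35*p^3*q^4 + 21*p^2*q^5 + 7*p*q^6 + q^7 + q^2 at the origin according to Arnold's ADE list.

A_{6}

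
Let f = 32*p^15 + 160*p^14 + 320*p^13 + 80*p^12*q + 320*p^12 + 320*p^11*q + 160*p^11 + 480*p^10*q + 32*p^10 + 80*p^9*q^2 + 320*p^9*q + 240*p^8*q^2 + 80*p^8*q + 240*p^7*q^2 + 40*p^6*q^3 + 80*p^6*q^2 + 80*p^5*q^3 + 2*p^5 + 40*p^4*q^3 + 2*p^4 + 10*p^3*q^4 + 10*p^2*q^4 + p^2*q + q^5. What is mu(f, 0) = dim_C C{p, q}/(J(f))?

The Hessian of f at 0 has rank 0. Corank 2; j^3 = p^2*q has shape L^2 M (L != M), so D-series; mu = 6 gives D_6.

6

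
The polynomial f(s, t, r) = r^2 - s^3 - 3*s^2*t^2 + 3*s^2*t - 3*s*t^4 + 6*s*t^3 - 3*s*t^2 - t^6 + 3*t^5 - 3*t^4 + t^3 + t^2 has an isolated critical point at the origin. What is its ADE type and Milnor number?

The Hessian of f at 0 is [[0, 0, 0], [0, 2, 0], [0, 0, 2]] with rank 2, so corank 1. A Groebner basis of the Jacobian ideal J(f) in C{s,t,r} is {s^2, t, r}; counting standard monomials gives mu = 2. Corank 1: A-series; mu = 2 gives A_2.

Type A_{2}, Milnor number mu = 2.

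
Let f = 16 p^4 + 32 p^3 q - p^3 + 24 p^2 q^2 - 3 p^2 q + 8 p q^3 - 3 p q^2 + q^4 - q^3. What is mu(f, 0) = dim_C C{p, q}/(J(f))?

The Hessian of f at 0 is [[0, 0], [0, 0]] with rank 0, so corank 2. A Groebner basis of the Jacobian ideal J(f) in C{p,q} is {q^4, p*q^2 + 5*q^3/6, p^2 + 2*p*q + q^2}; counting standard monomials gives mu = 6. Corank 2; j^3 = -(p + q)^3 is a perfect cube, so E-series; the 4-jet and mu = 6 give E_6.

6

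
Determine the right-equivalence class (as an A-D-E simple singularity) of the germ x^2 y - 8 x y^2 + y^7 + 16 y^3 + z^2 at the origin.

D8

The Hessian of f at 0 is [[0, 0, 0], [0, 0, 0], [0, 0, 2]] with rank 1, so corank 2. A Groebner basis of the Jacobian ideal J(f) in C{x,y,z} is {x^2/7 + y^6 - 16*y^2/7, x^3 - 64*y^3, x*y - 4*y^2, z}; counting standard monomials gives mu = 8. Corank 2; j^3 = y*(x - 4*y)^2 has shape L^2 M (L != M), so D-series; mu = 8 gives D_8.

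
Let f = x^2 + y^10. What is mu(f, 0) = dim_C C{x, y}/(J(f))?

9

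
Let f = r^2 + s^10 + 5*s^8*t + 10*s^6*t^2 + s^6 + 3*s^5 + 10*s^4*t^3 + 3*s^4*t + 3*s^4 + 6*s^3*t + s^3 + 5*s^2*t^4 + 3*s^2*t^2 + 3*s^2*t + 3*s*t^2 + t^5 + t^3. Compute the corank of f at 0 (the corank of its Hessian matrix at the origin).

Hessian at 0 has rank 1.

2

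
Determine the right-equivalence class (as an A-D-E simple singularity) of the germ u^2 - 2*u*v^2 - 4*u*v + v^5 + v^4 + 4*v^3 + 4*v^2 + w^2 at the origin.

The Hessian of f at 0 is [[2, -4, 0], [-4, 8, 0], [0, 0, 2]] with rank 2, so corank 1. A Groebner basis of the Jacobian ideal J(f) in C{u,v,w} is {u^2 - 4*u*v + 4*u - 8*v, -u + v^2 + 2*v, w}; counting standard monomials gives mu = 4. Corank 1: A-series; mu = 4 gives A_4.

A_4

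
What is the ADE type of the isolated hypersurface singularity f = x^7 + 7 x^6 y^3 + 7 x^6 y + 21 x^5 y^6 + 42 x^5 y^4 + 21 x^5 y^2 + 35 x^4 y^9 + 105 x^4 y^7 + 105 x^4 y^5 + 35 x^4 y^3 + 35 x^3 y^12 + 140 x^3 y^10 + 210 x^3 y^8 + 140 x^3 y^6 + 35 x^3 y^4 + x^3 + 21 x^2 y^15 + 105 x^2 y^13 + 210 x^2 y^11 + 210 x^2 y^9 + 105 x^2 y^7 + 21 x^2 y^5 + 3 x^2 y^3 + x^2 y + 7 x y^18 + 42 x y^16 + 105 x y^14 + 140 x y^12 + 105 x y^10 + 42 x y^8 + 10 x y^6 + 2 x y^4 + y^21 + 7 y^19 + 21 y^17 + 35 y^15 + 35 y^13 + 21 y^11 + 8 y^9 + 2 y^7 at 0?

D_8

The Hessian of f at 0 is [[0, 0], [0, 0]] with rank 0, so corank 2. A Groebner basis of the Jacobian ideal J(f) in C{x,y} is {-x^2/6 + x*y^3, 7*x^2/6 + x*y + y^4, x^3, x^2*y}; counting standard monomials gives mu = 8. Corank 2; j^3 = x^2*(x + y) has shape L^2 M (L != M), so D-series; mu = 8 gives D_8.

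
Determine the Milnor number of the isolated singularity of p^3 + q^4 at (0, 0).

6

The Hessian of f at 0 has rank 0. Corank 2; j^3 = p^3 is a perfect cube, so E-series; the 4-jet and mu = 6 give E_6.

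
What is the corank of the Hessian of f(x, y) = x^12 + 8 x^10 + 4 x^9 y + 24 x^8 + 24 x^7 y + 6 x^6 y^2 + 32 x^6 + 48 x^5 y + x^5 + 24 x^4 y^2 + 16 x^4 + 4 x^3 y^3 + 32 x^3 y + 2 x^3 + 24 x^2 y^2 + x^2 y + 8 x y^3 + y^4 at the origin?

2

Hessian at 0 has rank 0.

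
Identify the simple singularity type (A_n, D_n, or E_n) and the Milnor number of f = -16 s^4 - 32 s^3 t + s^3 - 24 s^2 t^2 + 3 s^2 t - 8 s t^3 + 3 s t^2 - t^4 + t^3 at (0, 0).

The Hessian of f at 0 is [[0, 0], [0, 0]] with rank 0, so corank 2. A Groebner basis of the Jacobian ideal J(f) in C{s,t} is {t^4, s*t^2 + 5*t^3/6, s^2 + 2*s*t + t^2}; counting standard monomials gives mu = 6. Corank 2; j^3 = (s + t)^3 is a perfect cube, so E-series; the 4-jet and mu = 6 give E_6.

Type E_6, Milnor number mu = 6.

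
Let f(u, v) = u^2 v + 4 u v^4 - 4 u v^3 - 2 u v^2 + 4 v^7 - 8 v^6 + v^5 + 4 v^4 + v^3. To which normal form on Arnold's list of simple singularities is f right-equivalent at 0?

D6

The Hessian of f at 0 is [[0, 0], [0, 0]] with rank 0, so corank 2. A Groebner basis of the Jacobian ideal J(f) in C{u,v} is {u^3 + 7*u^2 - 29*u*v/2 + 15*v^2/2, u^2*v + 5*u^2 - 21*u*v/2 + 11*v^2/2, 3*u^2 + u*v^2 - 13*u*v/2 + 7*v^2/2, u^2 - 5*u*v/2 + v^3 + 3*v^2/2}; counting standard monomials gives mu = 6. Corank 2; j^3 = v*(u - v)^2 has shape L^2 M (L != M), so D-series; mu = 6 gives D_6.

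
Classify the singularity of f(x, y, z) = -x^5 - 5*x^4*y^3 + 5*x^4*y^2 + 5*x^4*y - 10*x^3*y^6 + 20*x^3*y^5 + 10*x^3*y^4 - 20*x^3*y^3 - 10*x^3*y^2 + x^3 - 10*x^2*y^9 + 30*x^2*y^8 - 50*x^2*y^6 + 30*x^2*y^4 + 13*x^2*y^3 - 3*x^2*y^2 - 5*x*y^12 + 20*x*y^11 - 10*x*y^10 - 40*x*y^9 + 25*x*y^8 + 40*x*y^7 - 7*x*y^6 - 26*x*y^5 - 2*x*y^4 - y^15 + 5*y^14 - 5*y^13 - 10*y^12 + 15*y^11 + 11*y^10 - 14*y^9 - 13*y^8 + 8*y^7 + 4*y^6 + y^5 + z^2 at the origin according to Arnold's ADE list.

E_{8}

The Hessian of f at 0 has rank 1. Corank 2; j^3 = x^3 is a perfect cube, so E-series; the 5-jet and mu = 8 give E_8.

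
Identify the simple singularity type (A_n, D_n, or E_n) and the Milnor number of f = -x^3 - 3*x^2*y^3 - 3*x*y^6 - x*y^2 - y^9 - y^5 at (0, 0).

The Hessian of f at 0 has rank 0. Corank 2; j^3 = -x*(x^2 + y^2) splits into three distinct lines over C (the quadratic factor has nonzero discriminant), so D_4.

Type D_{4}, Milnor number mu = 4.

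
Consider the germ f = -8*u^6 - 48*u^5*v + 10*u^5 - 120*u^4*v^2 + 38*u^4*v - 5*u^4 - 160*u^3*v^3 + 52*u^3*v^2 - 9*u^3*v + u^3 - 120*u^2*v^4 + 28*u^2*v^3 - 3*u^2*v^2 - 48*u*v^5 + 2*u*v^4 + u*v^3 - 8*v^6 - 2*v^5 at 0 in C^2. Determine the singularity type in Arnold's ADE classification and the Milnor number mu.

The Hessian of f at 0 is [[0, 0], [0, 0]] with rank 0, so corank 2. A Groebner basis of the Jacobian ideal J(f) in C{u,v} is {-3*u^2/5 + v^4 - v^3/5, u^3, u^2*v + u^2/5 + v^3/15, -8*u^2/5 + u*v^2 - 8*v^3/15}; counting standard monomials gives mu = 7. Corank 2; j^3 = u^3 is a perfect cube, so E-series; the 4-jet and mu = 7 give E_7.

Type E_7, Milnor number mu = 7.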